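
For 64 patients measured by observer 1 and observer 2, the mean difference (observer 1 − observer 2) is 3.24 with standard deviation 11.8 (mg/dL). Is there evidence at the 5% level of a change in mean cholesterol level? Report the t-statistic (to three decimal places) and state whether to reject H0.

H0: μ_d = 0; H1: μ_d ≠ 0 (paired t-test on the differences, two-sided).
t = d̄/(s_d/√n) = 3.24/(11.8/√64) = 2.197
df = n − 1 = 63
Two-sided p-value ≈ 0.0317
Since p ≈ 0.0317 < α = 0.05, reject H0; the data support H1.

t = 2.197; reject H0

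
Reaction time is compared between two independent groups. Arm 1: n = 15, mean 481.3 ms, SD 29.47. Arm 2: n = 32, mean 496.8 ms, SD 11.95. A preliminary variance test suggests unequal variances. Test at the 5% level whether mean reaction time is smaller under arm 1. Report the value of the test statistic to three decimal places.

Let group 1 = arm 1, group 2 = arm 2. H0: μ_1 = μ_2; H1: μ_1 < μ_2 (Welch's two-sample t-test, left-tailed).
t = (x̄_1 − x̄_2)/√(s_1²/n_1 + s_2²/n_2) = (481.3 − 496.8)/√(29.47²/15 + 11.95²/32) = -1.963
Welch–Satterthwaite df ≈ 16.20
p-value = P(T ≤ -1.963) ≈ 0.0335
Since p ≈ 0.0335 < α = 0.05, reject H0; the data support H1.

-1.963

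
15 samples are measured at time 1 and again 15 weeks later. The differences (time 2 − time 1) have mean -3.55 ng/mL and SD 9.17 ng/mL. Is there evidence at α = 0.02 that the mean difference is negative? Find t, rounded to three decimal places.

-1.499

H0: μ_d = 0; H1: μ_d < 0 (paired t-test on the differences, left-tailed).
t = d̄/(s_d/√n) = -3.55/(9.17/√15) = -1.499
df = n − 1 = 14
p-value = P(T ≤ -1.499) ≈ 0.0780
Since p ≈ 0.0780 > α = 0.02, fail to reject H0; the data do not provide sufficient evidence against H0.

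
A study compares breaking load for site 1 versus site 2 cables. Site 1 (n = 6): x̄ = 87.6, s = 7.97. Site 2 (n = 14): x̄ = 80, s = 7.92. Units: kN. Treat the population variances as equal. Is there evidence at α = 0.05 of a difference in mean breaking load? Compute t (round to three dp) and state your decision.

t = 1.963; fail to reject H0

Let group 1 = site 1, group 2 = site 2. H0: μ_1 = μ_2; H1: μ_1 ≠ μ_2 (two-sample pooled-variance t-test, two-sided).
s_p² = [(6−1)·7.97² + (14−1)·7.92²]/(6+14−2) = 62.9471
t = (87.6 − 80)/√[62.9471·(1/6 + 1/14)] = 1.963
df = n₁ + n₂ − 2 = 18
Two-sided p-value ≈ 0.065
Since p ≈ 0.065 > α = 0.05, fail to reject H0; the evidence is not statistically significant.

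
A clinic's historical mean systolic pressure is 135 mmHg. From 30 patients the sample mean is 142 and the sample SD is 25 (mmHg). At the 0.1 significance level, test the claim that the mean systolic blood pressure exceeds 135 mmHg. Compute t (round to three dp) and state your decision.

H0: μ = 135; H1: μ > 135 (one-sample t-test, right-tailed).
t = (x̄ − μ₀)/(s/√n) = (142 − 135)/(25/√30) = 1.534
df = n − 1 = 29
p-value = P(T ≥ 1.534) ≈ 0.068
Since p ≈ 0.068 < α = 0.1, reject H0; the data support H1.

t = 1.534; reject H0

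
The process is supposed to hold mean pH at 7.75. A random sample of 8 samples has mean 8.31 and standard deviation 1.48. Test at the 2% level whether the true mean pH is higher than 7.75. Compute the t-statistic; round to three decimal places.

1.070

H0: μ = 7.75; H1: μ > 7.75 (one-sample t-test, right-tailed).
t = (x̄ − μ₀)/(s/√n) = (8.31 − 7.75)/(1.48/√8) = 1.070
df = n − 1 = 7
p-value = P(T ≥ 1.070) ≈ 0.160
Since p ≈ 0.160 > α = 0.02, fail to reject H0; the evidence is not statistically significant.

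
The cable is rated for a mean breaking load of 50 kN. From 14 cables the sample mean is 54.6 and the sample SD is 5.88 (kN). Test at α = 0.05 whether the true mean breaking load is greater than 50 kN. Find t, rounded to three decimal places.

2.927

H0: μ = 50; H1: μ > 50 (one-sample t-test, right-tailed).
t = (x̄ − μ₀)/(s/√n) = (54.6 − 50)/(5.88/√14) = 2.927
df = n − 1 = 13
p-value = P(T ≥ 2.927) ≈ 0.006
Since p ≈ 0.006 < α = 0.05, reject H0; the data support H1.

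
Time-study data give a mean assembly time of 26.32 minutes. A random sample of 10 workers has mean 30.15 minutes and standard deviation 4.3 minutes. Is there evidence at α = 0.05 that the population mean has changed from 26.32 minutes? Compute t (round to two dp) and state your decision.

t = 2.82; reject H0

H0: μ = 26.32; H1: μ ≠ 26.32 (one-sample t-test, two-sided).
t = (x̄ − μ₀)/(s/√n) = (30.15 − 26.32)/(4.3/√10) = 2.82
df = n − 1 = 9
Two-sided p-value ≈ 0.0202
Since p ≈ 0.0202 < α = 0.05, reject H0; the evidence is statistically significant.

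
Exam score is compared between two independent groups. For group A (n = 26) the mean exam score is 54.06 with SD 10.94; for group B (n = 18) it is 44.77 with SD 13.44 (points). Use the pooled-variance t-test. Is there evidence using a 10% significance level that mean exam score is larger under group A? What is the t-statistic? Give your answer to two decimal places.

Let group 1 = group A, group 2 = group B. H0: μ_1 = μ_2; H1: μ_1 > μ_2 (two-sample pooled-variance t-test, right-tailed).
s_p² = [(26−1)·10.94² + (18−1)·13.44²]/(26+18−2) = 144.354
t = (54.06 − 44.77)/√[144.354·(1/26 + 1/18)] = 2.52
df = n₁ + n₂ − 2 = 42
p-value = P(T ≥ 2.52) ≈ 0.008
Since p ≈ 0.008 < α = 0.1, reject H0; the evidence is statistically significant.

2.52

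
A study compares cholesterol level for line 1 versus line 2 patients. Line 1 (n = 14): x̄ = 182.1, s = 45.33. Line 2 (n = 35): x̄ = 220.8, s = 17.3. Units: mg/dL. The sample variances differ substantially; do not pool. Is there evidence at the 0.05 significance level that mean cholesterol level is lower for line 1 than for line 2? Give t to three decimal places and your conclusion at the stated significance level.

Let group 1 = line 1, group 2 = line 2. H0: μ_1 = μ_2; H1: μ_1 < μ_2 (Welch's two-sample t-test, left-tailed).
t = (x̄_1 − x̄_2)/√(s_1²/n_1 + s_2²/n_2) = (182.1 − 220.8)/√(45.33²/14 + 17.3²/35) = -3.105
Welch–Satterthwaite df ≈ 14.54
p-value = P(T ≤ -3.105) ≈ 0.0037
Since p ≈ 0.0037 < α = 0.05, reject H0; the evidence is statistically significant.

t = -3.105; reject H0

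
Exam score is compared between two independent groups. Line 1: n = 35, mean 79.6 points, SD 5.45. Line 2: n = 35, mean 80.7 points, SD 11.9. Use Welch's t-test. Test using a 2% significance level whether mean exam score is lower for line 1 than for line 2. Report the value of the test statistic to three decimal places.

Let group 1 = line 1, group 2 = line 2. H0: μ_1 = μ_2; H1: μ_1 < μ_2 (Welch's two-sample t-test, left-tailed).
t = (x̄_1 − x̄_2)/√(s_1²/n_1 + s_2²/n_2) = (79.6 − 80.7)/√(5.45²/35 + 11.9²/35) = -0.497
Welch–Satterthwaite df ≈ 47.66
p-value = P(T ≤ -0.497) ≈ 0.3107
Since p ≈ 0.3107 > α = 0.02, fail to reject H0; the evidence is not statistically significant.

-0.497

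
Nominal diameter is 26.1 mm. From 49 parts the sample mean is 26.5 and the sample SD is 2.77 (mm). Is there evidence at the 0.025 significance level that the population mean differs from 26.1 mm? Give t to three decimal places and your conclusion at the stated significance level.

t = 1.011; fail to reject H0

H0: μ = 26.1; H1: μ ≠ 26.1 (one-sample t-test, two-sided).
t = (x̄ − μ₀)/(s/√n) = (26.5 − 26.1)/(2.77/√49) = 1.011
df = n − 1 = 48
Two-sided p-value ≈ 0.317
Since p ≈ 0.317 > α = 0.025, fail to reject H0; the data do not provide sufficient evidence against H0.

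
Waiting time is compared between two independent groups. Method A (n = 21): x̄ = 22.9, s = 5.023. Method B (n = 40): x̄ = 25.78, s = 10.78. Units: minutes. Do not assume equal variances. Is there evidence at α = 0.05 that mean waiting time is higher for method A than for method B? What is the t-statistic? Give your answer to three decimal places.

Let group 1 = method A, group 2 = method B. H0: μ_1 = μ_2; H1: μ_1 > μ_2 (Welch's two-sample t-test, right-tailed).
t = (x̄_1 − x̄_2)/√(s_1²/n_1 + s_2²/n_2) = (22.9 − 25.78)/√(5.023²/21 + 10.78²/40) = -1.421
Welch–Satterthwaite df ≈ 58.44
p-value = P(T ≥ -1.421) ≈ 0.9197
Since p ≈ 0.9197 > α = 0.05, fail to reject H0; the evidence is not statistically significant.

-1.421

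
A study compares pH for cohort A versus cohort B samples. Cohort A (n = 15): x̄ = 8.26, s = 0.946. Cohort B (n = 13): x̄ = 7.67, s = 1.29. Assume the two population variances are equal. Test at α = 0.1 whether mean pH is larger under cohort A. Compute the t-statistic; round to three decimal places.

Let group 1 = cohort A, group 2 = cohort B. H0: μ_1 = μ_2; H1: μ_1 > μ_2 (two-sample pooled-variance t-test, right-tailed).
s_p² = [(15−1)·0.946² + (13−1)·1.29²]/(15+13−2) = 1.24992
t = (8.26 − 7.67)/√[1.24992·(1/15 + 1/13)] = 1.393
df = n₁ + n₂ − 2 = 26
p-value = P(T ≥ 1.393) ≈ 0.088
Since p ≈ 0.088 < α = 0.1, reject H0; the data support H1.

1.393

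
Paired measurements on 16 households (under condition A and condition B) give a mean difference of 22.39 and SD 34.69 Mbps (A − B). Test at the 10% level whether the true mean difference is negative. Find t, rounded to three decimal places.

H0: μ_d = 0; H1: μ_d < 0 (paired t-test on the differences, left-tailed).
t = d̄/(s_d/√n) = 22.39/(34.69/√16) = 2.582
df = n − 1 = 15
p-value = P(T ≤ 2.582) ≈ 0.9896
Since p ≈ 0.9896 > α = 0.1, fail to reject H0; the data do not provide sufficient evidence against H0.

2.582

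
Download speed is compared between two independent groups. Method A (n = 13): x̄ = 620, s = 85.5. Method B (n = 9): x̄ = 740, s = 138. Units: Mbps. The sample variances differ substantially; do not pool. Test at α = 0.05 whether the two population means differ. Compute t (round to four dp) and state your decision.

t = -2.3187; reject H0

Let group 1 = method A, group 2 = method B. H0: μ_1 = μ_2; H1: μ_1 ≠ μ_2 (Welch's two-sample t-test, two-sided).
t = (x̄_1 − x̄_2)/√(s_1²/n_1 + s_2²/n_2) = (620 − 740)/√(85.5²/13 + 138²/9) = -2.3187
Welch–Satterthwaite df ≈ 12.24
Two-sided p-value ≈ 0.038
Since p ≈ 0.038 < α = 0.05, reject H0; the data support H1.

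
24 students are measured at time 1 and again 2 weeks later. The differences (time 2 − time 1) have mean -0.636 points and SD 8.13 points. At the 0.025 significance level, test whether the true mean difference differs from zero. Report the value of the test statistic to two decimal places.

-0.38

H0: μ_d = 0; H1: μ_d ≠ 0 (paired t-test on the differences, two-sided).
t = d̄/(s_d/√n) = -0.636/(8.13/√24) = -0.38
df = n − 1 = 23
Two-sided p-value ≈ 0.705
Since p ≈ 0.705 > α = 0.025, fail to reject H0; the evidence is not statistically significant.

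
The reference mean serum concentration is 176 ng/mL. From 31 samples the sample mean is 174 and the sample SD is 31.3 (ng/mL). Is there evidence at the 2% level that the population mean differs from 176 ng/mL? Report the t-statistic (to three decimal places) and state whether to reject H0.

H0: μ = 176; H1: μ ≠ 176 (one-sample t-test, two-sided).
t = (x̄ − μ₀)/(s/√n) = (174 − 176)/(31.3/√31) = -0.356
df = n − 1 = 30
Two-sided p-value ≈ 0.7245
Since p ≈ 0.7245 > α = 0.02, fail to reject H0; the evidence is not statistically significant.

t = -0.356; fail to reject H0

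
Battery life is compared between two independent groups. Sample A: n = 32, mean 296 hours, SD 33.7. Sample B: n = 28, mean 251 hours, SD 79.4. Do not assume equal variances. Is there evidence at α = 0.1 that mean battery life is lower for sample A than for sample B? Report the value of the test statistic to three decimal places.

Let group 1 = sample A, group 2 = sample B. H0: μ_1 = μ_2; H1: μ_1 < μ_2 (Welch's two-sample t-test, left-tailed).
t = (x̄_1 − x̄_2)/√(s_1²/n_1 + s_2²/n_2) = (296 − 251)/√(33.7²/32 + 79.4²/28) = 2.787
Welch–Satterthwaite df ≈ 35.42
p-value = P(T ≤ 2.787) ≈ 0.996
Since p ≈ 0.996 > α = 0.1, fail to reject H0; the evidence is not statistically significant.

2.787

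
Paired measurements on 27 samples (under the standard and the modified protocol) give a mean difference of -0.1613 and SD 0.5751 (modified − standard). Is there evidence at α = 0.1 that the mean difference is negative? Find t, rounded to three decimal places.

H0: μ_d = 0; H1: μ_d < 0 (paired t-test on the differences, left-tailed).
t = d̄/(s_d/√n) = -0.1613/(0.5751/√27) = -1.457
df = n − 1 = 26
p-value = P(T ≤ -1.457) ≈ 0.078
Since p ≈ 0.078 < α = 0.1, reject H0; the evidence is statistically significant.

-1.457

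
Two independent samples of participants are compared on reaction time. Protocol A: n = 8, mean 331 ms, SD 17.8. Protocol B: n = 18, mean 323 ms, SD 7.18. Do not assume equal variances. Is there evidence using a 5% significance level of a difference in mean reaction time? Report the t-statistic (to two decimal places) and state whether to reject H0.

t = 1.23; fail to reject H0

Let group 1 = protocol A, group 2 = protocol B. H0: μ_1 = μ_2; H1: μ_1 ≠ μ_2 (Welch's two-sample t-test, two-sided).
t = (x̄_1 − x̄_2)/√(s_1²/n_1 + s_2²/n_2) = (331 − 323)/√(17.8²/8 + 7.18²/18) = 1.23
Welch–Satterthwaite df ≈ 8.03
Two-sided p-value ≈ 0.2544
Since p ≈ 0.2544 > α = 0.05, fail to reject H0; the evidence is not statistically significant.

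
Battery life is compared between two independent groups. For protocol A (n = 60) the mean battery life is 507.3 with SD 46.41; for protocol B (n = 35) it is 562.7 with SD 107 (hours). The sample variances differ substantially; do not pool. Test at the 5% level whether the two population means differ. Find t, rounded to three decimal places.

-2.908

Let group 1 = protocol A, group 2 = protocol B. H0: μ_1 = μ_2; H1: μ_1 ≠ μ_2 (Welch's two-sample t-test, two-sided).
t = (x̄_1 − x̄_2)/√(s_1²/n_1 + s_2²/n_2) = (507.3 − 562.7)/√(46.41²/60 + 107²/35) = -2.908
Welch–Satterthwaite df ≈ 41.58
Two-sided p-value ≈ 0.006
Since p ≈ 0.006 < α = 0.05, reject H0; the evidence is statistically significant.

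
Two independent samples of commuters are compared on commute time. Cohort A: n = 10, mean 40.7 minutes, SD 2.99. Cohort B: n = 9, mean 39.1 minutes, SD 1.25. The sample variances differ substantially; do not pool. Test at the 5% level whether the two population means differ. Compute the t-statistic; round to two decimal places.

1.55

Let group 1 = cohort A, group 2 = cohort B. H0: μ_1 = μ_2; H1: μ_1 ≠ μ_2 (Welch's two-sample t-test, two-sided).
t = (x̄_1 − x̄_2)/√(s_1²/n_1 + s_2²/n_2) = (40.7 − 39.1)/√(2.99²/10 + 1.25²/9) = 1.55
Welch–Satterthwaite df ≈ 12.31
Two-sided p-value ≈ 0.147
Since p ≈ 0.147 > α = 0.05, fail to reject H0; the data do not provide sufficient evidence against H0.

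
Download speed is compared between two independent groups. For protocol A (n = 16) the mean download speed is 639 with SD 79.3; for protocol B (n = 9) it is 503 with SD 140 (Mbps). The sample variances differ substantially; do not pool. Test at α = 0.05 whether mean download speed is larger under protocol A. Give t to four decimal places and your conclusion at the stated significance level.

t = 2.6823; reject H0

Let group 1 = protocol A, group 2 = protocol B. H0: μ_1 = μ_2; H1: μ_1 > μ_2 (Welch's two-sample t-test, right-tailed).
t = (x̄_1 − x̄_2)/√(s_1²/n_1 + s_2²/n_2) = (639 − 503)/√(79.3²/16 + 140²/9) = 2.6823
Welch–Satterthwaite df ≈ 10.96
p-value = P(T ≥ 2.6823) ≈ 0.0107
Since p ≈ 0.0107 < α = 0.05, reject H0; the evidence is statistically significant.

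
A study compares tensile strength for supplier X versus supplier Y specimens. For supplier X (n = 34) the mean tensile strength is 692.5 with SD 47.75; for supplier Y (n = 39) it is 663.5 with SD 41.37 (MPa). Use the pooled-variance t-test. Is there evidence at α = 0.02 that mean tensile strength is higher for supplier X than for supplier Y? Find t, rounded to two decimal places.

2.78

Let group 1 = supplier X, group 2 = supplier Y. H0: μ_1 = μ_2; H1: μ_1 > μ_2 (two-sample pooled-variance t-test, right-tailed).
s_p² = [(34−1)·47.75² + (39−1)·41.37²]/(34+39−2) = 1975.75
t = (692.5 − 663.5)/√[1975.75·(1/34 + 1/39)] = 2.78
df = n₁ + n₂ − 2 = 71
p-value = P(T ≥ 2.78) ≈ 0.003
Since p ≈ 0.003 < α = 0.02, reject H0; the data support H1.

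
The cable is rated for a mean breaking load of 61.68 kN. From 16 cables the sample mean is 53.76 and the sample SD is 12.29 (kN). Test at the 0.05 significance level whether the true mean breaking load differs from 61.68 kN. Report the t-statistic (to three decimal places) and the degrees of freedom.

t = -2.578, df = 15

H0: μ = 61.68; H1: μ ≠ 61.68 (one-sample t-test, two-sided).
t = (x̄ − μ₀)/(s/√n) = (53.76 − 61.68)/(12.29/√16) = -2.578
df = n − 1 = 15
Two-sided p-value ≈ 0.0210
Since p ≈ 0.0210 < α = 0.05, reject H0; the data support H1.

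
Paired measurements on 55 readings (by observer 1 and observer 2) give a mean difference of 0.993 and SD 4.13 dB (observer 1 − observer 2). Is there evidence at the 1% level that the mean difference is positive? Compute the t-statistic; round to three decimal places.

1.783

H0: μ_d = 0; H1: μ_d > 0 (paired t-test on the differences, right-tailed).
t = d̄/(s_d/√n) = 0.993/(4.13/√55) = 1.783
df = n − 1 = 54
p-value = P(T ≥ 1.783) ≈ 0.0401
Since p ≈ 0.0401 > α = 0.01, fail to reject H0; the data do not provide sufficient evidence against H0.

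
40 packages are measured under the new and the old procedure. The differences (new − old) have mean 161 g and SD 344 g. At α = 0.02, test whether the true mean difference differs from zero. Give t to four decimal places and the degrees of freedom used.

H0: μ_d = 0; H1: μ_d ≠ 0 (paired t-test on the differences, two-sided).
t = d̄/(s_d/√n) = 161/(344/√40) = 2.9600
df = n − 1 = 39
Two-sided p-value ≈ 0.0052
Since p ≈ 0.0052 < α = 0.02, reject H0; the data support H1.

t = 2.9600, df = 39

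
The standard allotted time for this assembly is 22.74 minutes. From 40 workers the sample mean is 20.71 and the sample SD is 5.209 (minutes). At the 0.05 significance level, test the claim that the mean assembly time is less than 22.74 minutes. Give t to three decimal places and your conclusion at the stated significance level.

t = -2.465; reject H0

H0: μ = 22.74; H1: μ < 22.74 (one-sample t-test, left-tailed).
t = (x̄ − μ₀)/(s/√n) = (20.71 − 22.74)/(5.209/√40) = -2.465
df = n − 1 = 39
p-value = P(T ≤ -2.465) ≈ 0.009
Since p ≈ 0.009 < α = 0.05, reject H0; the evidence is statistically significant.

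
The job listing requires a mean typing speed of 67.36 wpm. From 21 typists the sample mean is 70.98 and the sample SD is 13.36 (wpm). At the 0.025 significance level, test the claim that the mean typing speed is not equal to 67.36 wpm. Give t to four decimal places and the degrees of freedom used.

H0: μ = 67.36; H1: μ ≠ 67.36 (one-sample t-test, two-sided).
t = (x̄ − μ₀)/(s/√n) = (70.98 − 67.36)/(13.36/√21) = 1.2417
df = n − 1 = 20
Two-sided p-value ≈ 0.2287
Since p ≈ 0.2287 > α = 0.025, fail to reject H0; the evidence is not statistically significant.

t = 1.2417, df = 20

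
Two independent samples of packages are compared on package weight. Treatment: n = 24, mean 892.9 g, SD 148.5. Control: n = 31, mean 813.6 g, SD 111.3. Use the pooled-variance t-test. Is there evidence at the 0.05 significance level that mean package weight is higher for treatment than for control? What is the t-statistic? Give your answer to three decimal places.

2.265

Let group 1 = treatment, group 2 = control. H0: μ_1 = μ_2; H1: μ_1 > μ_2 (two-sample pooled-variance t-test, right-tailed).
s_p² = [(24−1)·148.5² + (31−1)·111.3²]/(24+31−2) = 16581.7
t = (892.9 − 813.6)/√[16581.7·(1/24 + 1/31)] = 2.265
df = n₁ + n₂ − 2 = 53
p-value = P(T ≥ 2.265) ≈ 0.0138
Since p ≈ 0.0138 < α = 0.05, reject H0; the data support H1.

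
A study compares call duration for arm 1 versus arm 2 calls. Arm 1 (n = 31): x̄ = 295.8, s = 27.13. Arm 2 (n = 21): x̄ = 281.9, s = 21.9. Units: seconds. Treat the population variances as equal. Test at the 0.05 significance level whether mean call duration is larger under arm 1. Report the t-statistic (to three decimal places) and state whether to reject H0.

Let group 1 = arm 1, group 2 = arm 2. H0: μ_1 = μ_2; H1: μ_1 > μ_2 (two-sample pooled-variance t-test, right-tailed).
s_p² = [(31−1)·27.13² + (21−1)·21.9²]/(31+21−2) = 633.466
t = (295.8 − 281.9)/√[633.466·(1/31 + 1/21)] = 1.954
df = n₁ + n₂ − 2 = 50
p-value = P(T ≥ 1.954) ≈ 0.028
Since p ≈ 0.028 < α = 0.05, reject H0; the data support H1.

t = 1.954; reject H0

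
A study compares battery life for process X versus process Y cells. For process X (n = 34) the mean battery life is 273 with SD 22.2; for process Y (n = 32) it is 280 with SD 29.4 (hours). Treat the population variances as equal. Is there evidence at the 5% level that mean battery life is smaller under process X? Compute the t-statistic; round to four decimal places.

-1.0957

Let group 1 = process X, group 2 = process Y. H0: μ_1 = μ_2; H1: μ_1 < μ_2 (two-sample pooled-variance t-test, left-tailed).
s_p² = [(34−1)·22.2² + (32−1)·29.4²]/(34+32−2) = 672.795
t = (273 − 280)/√[672.795·(1/34 + 1/32)] = -1.0957
df = n₁ + n₂ − 2 = 64
p-value = P(T ≤ -1.0957) ≈ 0.1387
Since p ≈ 0.1387 > α = 0.05, fail to reject H0; the data do not provide sufficient evidence against H0.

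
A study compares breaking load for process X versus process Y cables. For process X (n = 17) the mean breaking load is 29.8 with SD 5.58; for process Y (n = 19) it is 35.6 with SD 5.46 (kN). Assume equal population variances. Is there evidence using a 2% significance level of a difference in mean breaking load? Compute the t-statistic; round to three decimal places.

Let group 1 = process X, group 2 = process Y. H0: μ_1 = μ_2; H1: μ_1 ≠ μ_2 (two-sample pooled-variance t-test, two-sided).
s_p² = [(17−1)·5.58² + (19−1)·5.46²]/(17+19−2) = 30.435
t = (29.8 − 35.6)/√[30.435·(1/17 + 1/19)] = -3.149
df = n₁ + n₂ − 2 = 34
Two-sided p-value ≈ 0.003
Since p ≈ 0.003 < α = 0.02, reject H0; the data support H1.

-3.149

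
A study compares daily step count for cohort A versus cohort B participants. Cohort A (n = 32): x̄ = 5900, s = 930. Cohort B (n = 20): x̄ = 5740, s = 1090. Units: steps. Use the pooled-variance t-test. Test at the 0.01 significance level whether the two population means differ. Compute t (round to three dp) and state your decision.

Let group 1 = cohort A, group 2 = cohort B. H0: μ_1 = μ_2; H1: μ_1 ≠ μ_2 (two-sample pooled-variance t-test, two-sided).
s_p² = [(32−1)·930² + (20−1)·1090²]/(32+20−2) = 987716
t = (5900 − 5740)/√[987716·(1/32 + 1/20)] = 0.565
df = n₁ + n₂ − 2 = 50
Two-sided p-value ≈ 0.5747
Since p ≈ 0.5747 > α = 0.01, fail to reject H0; the evidence is not statistically significant.

t = 0.565; fail to reject H0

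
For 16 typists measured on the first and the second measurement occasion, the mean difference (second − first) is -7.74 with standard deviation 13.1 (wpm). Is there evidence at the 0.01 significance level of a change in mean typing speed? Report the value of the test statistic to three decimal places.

H0: μ_d = 0; H1: μ_d ≠ 0 (paired t-test on the differences, two-sided).
t = d̄/(s_d/√n) = -7.74/(13.1/√16) = -2.363
df = n − 1 = 15
Two-sided p-value ≈ 0.032
Since p ≈ 0.032 > α = 0.01, fail to reject H0; the evidence is not statistically significant.

-2.363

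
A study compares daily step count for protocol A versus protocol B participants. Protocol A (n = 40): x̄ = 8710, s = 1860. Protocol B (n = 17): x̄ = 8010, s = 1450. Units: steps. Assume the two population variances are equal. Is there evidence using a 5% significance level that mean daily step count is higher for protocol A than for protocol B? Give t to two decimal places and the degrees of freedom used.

t = 1.38, df = 55

Let group 1 = protocol A, group 2 = protocol B. H0: μ_1 = μ_2; H1: μ_1 > μ_2 (two-sample pooled-variance t-test, right-tailed).
s_p² = [(40−1)·1860² + (17−1)·1450²]/(40+17−2) = 3064810
t = (8710 − 8010)/√[3064810·(1/40 + 1/17)] = 1.38
df = n₁ + n₂ − 2 = 55
p-value = P(T ≥ 1.38) ≈ 0.086
Since p ≈ 0.086 > α = 0.05, fail to reject H0; the data do not provide sufficient evidence against H0.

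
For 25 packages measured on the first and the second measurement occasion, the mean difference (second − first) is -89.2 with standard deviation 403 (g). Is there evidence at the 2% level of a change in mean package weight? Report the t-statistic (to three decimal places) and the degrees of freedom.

H0: μ_d = 0; H1: μ_d ≠ 0 (paired t-test on the differences, two-sided).
t = d̄/(s_d/√n) = -89.2/(403/√25) = -1.107
df = n − 1 = 24
Two-sided p-value ≈ 0.279
Since p ≈ 0.279 > α = 0.02, fail to reject H0; the evidence is not statistically significant.

t = -1.107, df = 24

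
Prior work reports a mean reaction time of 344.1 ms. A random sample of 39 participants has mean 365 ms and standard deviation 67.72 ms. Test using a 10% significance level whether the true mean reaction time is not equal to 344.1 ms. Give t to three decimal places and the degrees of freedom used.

t = 1.927, df = 38

H0: μ = 344.1; H1: μ ≠ 344.1 (one-sample t-test, two-sided).
t = (x̄ − μ₀)/(s/√n) = (365 − 344.1)/(67.72/√39) = 1.927
df = n − 1 = 38
Two-sided p-value ≈ 0.0614
Since p ≈ 0.0614 < α = 0.1, reject H0; the data support H1.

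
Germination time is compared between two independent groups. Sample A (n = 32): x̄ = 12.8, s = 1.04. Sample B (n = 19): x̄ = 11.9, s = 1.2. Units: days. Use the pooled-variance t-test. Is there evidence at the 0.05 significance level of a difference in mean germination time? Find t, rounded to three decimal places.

2.821

Let group 1 = sample A, group 2 = sample B. H0: μ_1 = μ_2; H1: μ_1 ≠ μ_2 (two-sample pooled-variance t-test, two-sided).
s_p² = [(32−1)·1.04² + (19−1)·1.2²]/(32+19−2) = 1.21326
t = (12.8 − 11.9)/√[1.21326·(1/32 + 1/19)] = 2.821
df = n₁ + n₂ − 2 = 49
Two-sided p-value ≈ 0.007
Since p ≈ 0.007 < α = 0.05, reject H0; the evidence is statistically significant.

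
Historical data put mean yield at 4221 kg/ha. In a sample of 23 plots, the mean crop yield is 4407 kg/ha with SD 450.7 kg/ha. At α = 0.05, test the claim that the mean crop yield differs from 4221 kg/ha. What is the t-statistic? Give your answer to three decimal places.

H0: μ = 4221; H1: μ ≠ 4221 (one-sample t-test, two-sided).
t = (x̄ − μ₀)/(s/√n) = (4407 − 4221)/(450.7/√23) = 1.979
df = n − 1 = 22
Two-sided p-value ≈ 0.0604
Since p ≈ 0.0604 > α = 0.05, fail to reject H0; the evidence is not statistically significant.

1.979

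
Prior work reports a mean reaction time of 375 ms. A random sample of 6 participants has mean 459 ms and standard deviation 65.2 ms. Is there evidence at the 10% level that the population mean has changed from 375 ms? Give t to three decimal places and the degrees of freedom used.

t = 3.156, df = 5

H0: μ = 375; H1: μ ≠ 375 (one-sample t-test, two-sided).
t = (x̄ − μ₀)/(s/√n) = (459 − 375)/(65.2/√6) = 3.156
df = n − 1 = 5
Two-sided p-value ≈ 0.025
Since p ≈ 0.025 < α = 0.1, reject H0; the data support H1.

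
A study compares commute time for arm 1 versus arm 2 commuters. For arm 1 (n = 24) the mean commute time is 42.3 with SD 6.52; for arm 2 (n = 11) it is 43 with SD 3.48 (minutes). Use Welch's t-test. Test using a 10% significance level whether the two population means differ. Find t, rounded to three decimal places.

Let group 1 = arm 1, group 2 = arm 2. H0: μ_1 = μ_2; H1: μ_1 ≠ μ_2 (Welch's two-sample t-test, two-sided).
t = (x̄_1 − x̄_2)/√(s_1²/n_1 + s_2²/n_2) = (42.3 − 43)/√(6.52²/24 + 3.48²/11) = -0.413
Welch–Satterthwaite df ≈ 32.02
Two-sided p-value ≈ 0.682
Since p ≈ 0.682 > α = 0.1, fail to reject H0; the data do not provide sufficient evidence against H0.

-0.413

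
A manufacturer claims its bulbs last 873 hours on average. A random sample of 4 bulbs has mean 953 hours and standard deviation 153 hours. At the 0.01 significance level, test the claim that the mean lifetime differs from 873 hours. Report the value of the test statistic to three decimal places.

H0: μ = 873; H1: μ ≠ 873 (one-sample t-test, two-sided).
t = (x̄ − μ₀)/(s/√n) = (953 − 873)/(153/√4) = 1.046
df = n − 1 = 3
Two-sided p-value ≈ 0.373
Since p ≈ 0.373 > α = 0.01, fail to reject H0; the data do not provide sufficient evidence against H0.

1.046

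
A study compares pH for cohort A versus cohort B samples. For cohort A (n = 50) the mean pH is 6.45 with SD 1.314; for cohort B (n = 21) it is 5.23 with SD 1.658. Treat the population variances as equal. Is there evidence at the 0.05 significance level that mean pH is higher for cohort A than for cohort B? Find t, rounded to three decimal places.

Let group 1 = cohort A, group 2 = cohort B. H0: μ_1 = μ_2; H1: μ_1 > μ_2 (two-sample pooled-variance t-test, right-tailed).
s_p² = [(50−1)·1.314² + (21−1)·1.658²]/(50+21−2) = 2.02293
t = (6.45 − 5.23)/√[2.02293·(1/50 + 1/21)] = 3.299
df = n₁ + n₂ − 2 = 69
p-value = P(T ≥ 3.299) ≈ 0.0008
Since p ≈ 0.0008 < α = 0.05, reject H0; the evidence is statistically significant.

3.299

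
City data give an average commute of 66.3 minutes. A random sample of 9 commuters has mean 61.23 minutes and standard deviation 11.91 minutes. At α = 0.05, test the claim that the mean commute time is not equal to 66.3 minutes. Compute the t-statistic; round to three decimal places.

-1.277

H0: μ = 66.3; H1: μ ≠ 66.3 (one-sample t-test, two-sided).
t = (x̄ − μ₀)/(s/√n) = (61.23 − 66.3)/(11.91/√9) = -1.277
df = n − 1 = 8
Two-sided p-value ≈ 0.2374
Since p ≈ 0.2374 > α = 0.05, fail to reject H0; the evidence is not statistically significant.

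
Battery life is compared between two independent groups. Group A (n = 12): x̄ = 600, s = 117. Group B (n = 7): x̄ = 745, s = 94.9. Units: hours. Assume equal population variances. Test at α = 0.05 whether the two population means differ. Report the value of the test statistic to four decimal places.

-2.7790

Let group 1 = group A, group 2 = group B. H0: μ_1 = μ_2; H1: μ_1 ≠ μ_2 (two-sample pooled-variance t-test, two-sided).
s_p² = [(12−1)·117² + (7−1)·94.9²]/(12+7−2) = 12036.2
t = (600 − 745)/√[12036.2·(1/12 + 1/7)] = -2.7790
df = n₁ + n₂ − 2 = 17
Two-sided p-value ≈ 0.0129
Since p ≈ 0.0129 < α = 0.05, reject H0; the data support H1.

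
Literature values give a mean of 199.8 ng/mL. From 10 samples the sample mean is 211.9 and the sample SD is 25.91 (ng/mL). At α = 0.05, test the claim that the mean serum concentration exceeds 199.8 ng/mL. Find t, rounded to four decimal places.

1.4768

H0: μ = 199.8; H1: μ > 199.8 (one-sample t-test, right-tailed).
t = (x̄ − μ₀)/(s/√n) = (211.9 − 199.8)/(25.91/√10) = 1.4768
df = n − 1 = 9
p-value = P(T ≥ 1.4768) ≈ 0.087
Since p ≈ 0.087 > α = 0.05, fail to reject H0; the data do not provide sufficient evidence against H0.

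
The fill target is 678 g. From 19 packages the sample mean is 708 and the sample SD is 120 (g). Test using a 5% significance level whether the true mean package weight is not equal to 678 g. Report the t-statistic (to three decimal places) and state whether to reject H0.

t = 1.090; fail to reject H0

H0: μ = 678; H1: μ ≠ 678 (one-sample t-test, two-sided).
t = (x̄ − μ₀)/(s/√n) = (708 − 678)/(120/√19) = 1.090
df = n − 1 = 18
Two-sided p-value ≈ 0.290
Since p ≈ 0.290 > α = 0.05, fail to reject H0; the evidence is not statistically significant.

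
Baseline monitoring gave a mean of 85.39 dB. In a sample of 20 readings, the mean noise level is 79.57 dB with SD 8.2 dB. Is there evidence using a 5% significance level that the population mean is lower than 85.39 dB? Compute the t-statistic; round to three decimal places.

H0: μ = 85.39; H1: μ < 85.39 (one-sample t-test, left-tailed).
t = (x̄ − μ₀)/(s/√n) = (79.57 − 85.39)/(8.2/√20) = -3.174
df = n − 1 = 19
p-value = P(T ≤ -3.174) ≈ 0.002
Since p ≈ 0.002 < α = 0.05, reject H0; the evidence is statistically significant.

-3.174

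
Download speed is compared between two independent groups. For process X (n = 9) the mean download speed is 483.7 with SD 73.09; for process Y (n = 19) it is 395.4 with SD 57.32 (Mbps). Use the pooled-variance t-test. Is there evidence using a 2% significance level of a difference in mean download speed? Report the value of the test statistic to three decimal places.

3.486

Let group 1 = process X, group 2 = process Y. H0: μ_1 = μ_2; H1: μ_1 ≠ μ_2 (two-sample pooled-variance t-test, two-sided).
s_p² = [(9−1)·73.09² + (19−1)·57.32²]/(9+19−2) = 3918.37
t = (483.7 − 395.4)/√[3918.37·(1/9 + 1/19)] = 3.486
df = n₁ + n₂ − 2 = 26
Two-sided p-value ≈ 0.0018
Since p ≈ 0.0018 < α = 0.02, reject H0; the evidence is statistically significant.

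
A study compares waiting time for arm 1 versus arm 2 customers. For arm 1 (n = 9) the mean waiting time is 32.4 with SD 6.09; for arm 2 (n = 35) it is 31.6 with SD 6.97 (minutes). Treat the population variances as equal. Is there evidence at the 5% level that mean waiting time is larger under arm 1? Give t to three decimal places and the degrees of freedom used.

t = 0.314, df = 42

Let group 1 = arm 1, group 2 = arm 2. H0: μ_1 = μ_2; H1: μ_1 > μ_2 (two-sample pooled-variance t-test, right-tailed).
s_p² = [(9−1)·6.09² + (35−1)·6.97²]/(9+35−2) = 46.3918
t = (32.4 − 31.6)/√[46.3918·(1/9 + 1/35)] = 0.314
df = n₁ + n₂ − 2 = 42
p-value = P(T ≥ 0.314) ≈ 0.3774
Since p ≈ 0.3774 > α = 0.05, fail to reject H0; the evidence is not statistically significant.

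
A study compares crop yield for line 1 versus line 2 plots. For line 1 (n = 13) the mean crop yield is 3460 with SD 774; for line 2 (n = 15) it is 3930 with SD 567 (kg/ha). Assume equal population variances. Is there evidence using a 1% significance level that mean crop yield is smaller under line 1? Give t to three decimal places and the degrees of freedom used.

t = -1.850, df = 26

Let group 1 = line 1, group 2 = line 2. H0: μ_1 = μ_2; H1: μ_1 < μ_2 (two-sample pooled-variance t-test, left-tailed).
s_p² = [(13−1)·774² + (15−1)·567²]/(13+15−2) = 449606
t = (3460 − 3930)/√[449606·(1/13 + 1/15)] = -1.850
df = n₁ + n₂ − 2 = 26
p-value = P(T ≤ -1.850) ≈ 0.038
Since p ≈ 0.038 > α = 0.01, fail to reject H0; the evidence is not statistically significant.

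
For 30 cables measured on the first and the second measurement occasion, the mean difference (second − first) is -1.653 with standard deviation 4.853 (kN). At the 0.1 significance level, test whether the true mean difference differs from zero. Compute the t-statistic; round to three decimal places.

H0: μ_d = 0; H1: μ_d ≠ 0 (paired t-test on the differences, two-sided).
t = d̄/(s_d/√n) = -1.653/(4.853/√30) = -1.866
df = n − 1 = 29
Two-sided p-value ≈ 0.072
Since p ≈ 0.072 < α = 0.1, reject H0; the evidence is statistically significant.

-1.866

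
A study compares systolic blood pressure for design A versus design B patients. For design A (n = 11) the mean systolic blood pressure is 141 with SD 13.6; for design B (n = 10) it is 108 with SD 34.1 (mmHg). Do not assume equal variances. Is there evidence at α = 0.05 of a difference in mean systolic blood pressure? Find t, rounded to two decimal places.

Let group 1 = design A, group 2 = design B. H0: μ_1 = μ_2; H1: μ_1 ≠ μ_2 (Welch's two-sample t-test, two-sided).
t = (x̄_1 − x̄_2)/√(s_1²/n_1 + s_2²/n_2) = (141 − 108)/√(13.6²/11 + 34.1²/10) = 2.86
Welch–Satterthwaite df ≈ 11.57
Two-sided p-value ≈ 0.015
Since p ≈ 0.015 < α = 0.05, reject H0; the data support H1.

2.86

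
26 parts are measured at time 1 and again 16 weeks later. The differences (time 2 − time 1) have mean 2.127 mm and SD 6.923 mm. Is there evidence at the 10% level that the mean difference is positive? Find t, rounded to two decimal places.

H0: μ_d = 0; H1: μ_d > 0 (paired t-test on the differences, right-tailed).
t = d̄/(s_d/√n) = 2.127/(6.923/√26) = 1.57
df = n − 1 = 25
p-value = P(T ≥ 1.57) ≈ 0.0649
Since p ≈ 0.0649 < α = 0.1, reject H0; the evidence is statistically significant.

1.57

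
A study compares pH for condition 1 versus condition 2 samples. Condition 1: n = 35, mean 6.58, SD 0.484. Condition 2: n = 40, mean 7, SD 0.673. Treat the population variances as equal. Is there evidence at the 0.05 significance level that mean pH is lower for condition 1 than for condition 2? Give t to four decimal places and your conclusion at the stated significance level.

t = -3.0625; reject H0

Let group 1 = condition 1, group 2 = condition 2. H0: μ_1 = μ_2; H1: μ_1 < μ_2 (two-sample pooled-variance t-test, left-tailed).
s_p² = [(35−1)·0.484² + (40−1)·0.673²]/(35+40−2) = 0.351081
t = (6.58 − 7)/√[0.351081·(1/35 + 1/40)] = -3.0625
df = n₁ + n₂ − 2 = 73
p-value = P(T ≤ -3.0625) ≈ 0.002
Since p ≈ 0.002 < α = 0.05, reject H0; the evidence is statistically significant.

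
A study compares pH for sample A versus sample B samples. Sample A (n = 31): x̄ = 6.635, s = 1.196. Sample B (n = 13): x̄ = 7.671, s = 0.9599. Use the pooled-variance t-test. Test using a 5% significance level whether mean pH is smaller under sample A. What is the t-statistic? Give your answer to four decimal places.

-2.7659

Let group 1 = sample A, group 2 = sample B. H0: μ_1 = μ_2; H1: μ_1 < μ_2 (two-sample pooled-variance t-test, left-tailed).
s_p² = [(31−1)·1.196² + (13−1)·0.9599²]/(31+13−2) = 1.28499
t = (6.635 − 7.671)/√[1.28499·(1/31 + 1/13)] = -2.7659
df = n₁ + n₂ − 2 = 42
p-value = P(T ≤ -2.7659) ≈ 0.0042
Since p ≈ 0.0042 < α = 0.05, reject H0; the evidence is statistically significant.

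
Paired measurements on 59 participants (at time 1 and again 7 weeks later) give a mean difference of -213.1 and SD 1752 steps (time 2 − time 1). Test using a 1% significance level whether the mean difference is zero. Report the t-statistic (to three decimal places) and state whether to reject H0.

H0: μ_d = 0; H1: μ_d ≠ 0 (paired t-test on the differences, two-sided).
t = d̄/(s_d/√n) = -213.1/(1752/√59) = -0.934
df = n − 1 = 58
Two-sided p-value ≈ 0.3540
Since p ≈ 0.3540 > α = 0.01, fail to reject H0; the data do not provide sufficient evidence against H0.

t = -0.934; fail to reject H0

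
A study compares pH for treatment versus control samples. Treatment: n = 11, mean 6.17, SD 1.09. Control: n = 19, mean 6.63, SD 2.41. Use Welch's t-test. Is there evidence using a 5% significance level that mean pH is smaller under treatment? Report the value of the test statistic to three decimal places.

Let group 1 = treatment, group 2 = control. H0: μ_1 = μ_2; H1: μ_1 < μ_2 (Welch's two-sample t-test, left-tailed).
t = (x̄_1 − x̄_2)/√(s_1²/n_1 + s_2²/n_2) = (6.17 − 6.63)/√(1.09²/11 + 2.41²/19) = -0.715
Welch–Satterthwaite df ≈ 26.92
p-value = P(T ≤ -0.715) ≈ 0.2403
Since p ≈ 0.2403 > α = 0.05, fail to reject H0; the data do not provide sufficient evidence against H0.

-0.715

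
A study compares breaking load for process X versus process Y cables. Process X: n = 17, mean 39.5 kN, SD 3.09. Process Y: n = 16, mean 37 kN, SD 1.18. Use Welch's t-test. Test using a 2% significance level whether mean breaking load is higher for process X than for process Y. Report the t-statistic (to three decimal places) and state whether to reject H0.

Let group 1 = process X, group 2 = process Y. H0: μ_1 = μ_2; H1: μ_1 > μ_2 (Welch's two-sample t-test, right-tailed).
t = (x̄_1 − x̄_2)/√(s_1²/n_1 + s_2²/n_2) = (39.5 − 37)/√(3.09²/17 + 1.18²/16) = 3.104
Welch–Satterthwaite df ≈ 20.81
p-value = P(T ≥ 3.104) ≈ 0.003
Since p ≈ 0.003 < α = 0.02, reject H0; the evidence is statistically significant.

t = 3.104; reject H0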